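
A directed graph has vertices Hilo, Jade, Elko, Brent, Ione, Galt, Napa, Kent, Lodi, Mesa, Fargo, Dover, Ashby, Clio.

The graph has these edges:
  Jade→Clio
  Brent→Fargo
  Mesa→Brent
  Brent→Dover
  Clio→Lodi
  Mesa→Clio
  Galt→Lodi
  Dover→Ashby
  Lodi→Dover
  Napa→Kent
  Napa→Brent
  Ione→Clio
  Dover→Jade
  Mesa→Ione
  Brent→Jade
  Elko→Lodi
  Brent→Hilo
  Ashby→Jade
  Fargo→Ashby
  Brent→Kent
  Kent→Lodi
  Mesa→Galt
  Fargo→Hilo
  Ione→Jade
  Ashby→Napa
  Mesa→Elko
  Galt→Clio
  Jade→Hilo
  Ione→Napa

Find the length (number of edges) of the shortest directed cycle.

For each vertex v, BFS finds the shortest path from v back to v.
The shortest such closed walk is Brent → Fargo → Ashby → Napa → Brent, length 4.

4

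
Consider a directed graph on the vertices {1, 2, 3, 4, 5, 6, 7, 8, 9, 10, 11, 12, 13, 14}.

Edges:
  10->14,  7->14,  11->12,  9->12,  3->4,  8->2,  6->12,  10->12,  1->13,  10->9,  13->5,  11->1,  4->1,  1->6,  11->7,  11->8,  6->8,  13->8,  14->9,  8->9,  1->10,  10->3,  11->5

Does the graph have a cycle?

Yes

DFS with white/gray/black marking, starting from 7:
7 gray
  14 gray
    9 gray
      12 gray
      12 black
    9 black
  14 black
7 black
1 gray
  10 gray
    10→12: 12 black — skip
    10→14: 14 black — skip
    10→9: 9 black — skip
    3 gray
      4 gray
        4→1: 1 is gray → back edge
Back edge found, so a cycle exists: 1 → 10 → 3 → 4 → 1.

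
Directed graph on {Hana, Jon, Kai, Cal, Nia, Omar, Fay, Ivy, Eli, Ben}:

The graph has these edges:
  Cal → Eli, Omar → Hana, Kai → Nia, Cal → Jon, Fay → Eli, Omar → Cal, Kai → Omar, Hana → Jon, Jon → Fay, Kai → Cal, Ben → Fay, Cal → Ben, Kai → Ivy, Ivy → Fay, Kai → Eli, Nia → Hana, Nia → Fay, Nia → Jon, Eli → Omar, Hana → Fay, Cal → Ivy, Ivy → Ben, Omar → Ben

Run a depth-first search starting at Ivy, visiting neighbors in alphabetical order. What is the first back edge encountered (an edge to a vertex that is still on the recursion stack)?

DFS from Ivy (visiting neighbors in alphabetical order); mark gray on enter, black on exit:
Ivy gray
  Ben gray
    Fay gray
      Eli gray
        Omar gray
          Omar→Ben: Ben is gray → back edge
First back edge: Omar → Ben.

Omar→Ben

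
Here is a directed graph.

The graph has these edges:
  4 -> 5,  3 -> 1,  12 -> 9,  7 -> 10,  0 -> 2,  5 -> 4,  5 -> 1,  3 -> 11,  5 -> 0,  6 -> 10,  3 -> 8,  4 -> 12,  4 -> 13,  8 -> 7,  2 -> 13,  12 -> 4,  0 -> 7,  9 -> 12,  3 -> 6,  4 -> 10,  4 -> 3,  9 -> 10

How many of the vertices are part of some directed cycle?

A vertex is on a directed cycle iff it belongs to a strongly connected component of size ≥ 2 (or has a self-loop).
The vertices on cycles are {4, 5, 9, 12} — 4 in total.

4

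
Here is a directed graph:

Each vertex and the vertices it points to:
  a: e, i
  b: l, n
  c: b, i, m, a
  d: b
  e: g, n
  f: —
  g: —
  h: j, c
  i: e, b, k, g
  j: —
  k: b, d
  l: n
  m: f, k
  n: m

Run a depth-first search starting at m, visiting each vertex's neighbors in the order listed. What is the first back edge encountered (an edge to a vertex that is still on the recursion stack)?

DFS from m (visiting each vertex's neighbors in the order listed); mark gray on enter, black on exit:
m gray
  f gray
  f black
  k gray
    b gray
      l gray
        n gray
          n→m: m is gray → back edge
First back edge: n → m.

n->m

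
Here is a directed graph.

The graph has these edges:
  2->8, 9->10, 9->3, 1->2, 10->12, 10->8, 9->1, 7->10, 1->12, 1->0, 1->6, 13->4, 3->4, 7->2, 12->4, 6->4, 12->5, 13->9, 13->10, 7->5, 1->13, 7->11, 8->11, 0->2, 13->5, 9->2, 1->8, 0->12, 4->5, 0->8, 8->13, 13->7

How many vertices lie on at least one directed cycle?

A vertex is on a directed cycle iff it belongs to a strongly connected component of size ≥ 2 (or has a self-loop).
The vertices on cycles are {0, 1, 2, 7, 8, 9, 10, 13} — 8 in total.

8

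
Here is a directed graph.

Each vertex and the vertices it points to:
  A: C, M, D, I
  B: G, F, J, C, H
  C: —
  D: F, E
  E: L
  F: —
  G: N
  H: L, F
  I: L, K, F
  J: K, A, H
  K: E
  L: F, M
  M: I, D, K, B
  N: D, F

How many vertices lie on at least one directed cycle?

12

A vertex is on a directed cycle iff it belongs to a strongly connected component of size ≥ 2 (or has a self-loop).
The vertices on cycles are {A, B, D, E, G, H, I, J, K, L, M, N} — 12 in total.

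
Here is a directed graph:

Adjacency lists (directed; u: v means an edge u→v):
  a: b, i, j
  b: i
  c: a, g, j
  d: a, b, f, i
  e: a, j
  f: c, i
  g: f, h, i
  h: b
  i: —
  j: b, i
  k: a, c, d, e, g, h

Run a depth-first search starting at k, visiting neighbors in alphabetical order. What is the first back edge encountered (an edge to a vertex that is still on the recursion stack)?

f->c

DFS from k (visiting neighbors in alphabetical order); mark gray on enter, black on exit:
k gray
  a gray
    b gray
      i gray
      i black
    b black
    a→i: i black — skip
    j gray
      j→b: b black — skip
      j→i: i black — skip
    j black
  a black
  c gray
    c→a: a black — skip
    g gray
      f gray
        f→c: c is gray → back edge
First back edge: f → c.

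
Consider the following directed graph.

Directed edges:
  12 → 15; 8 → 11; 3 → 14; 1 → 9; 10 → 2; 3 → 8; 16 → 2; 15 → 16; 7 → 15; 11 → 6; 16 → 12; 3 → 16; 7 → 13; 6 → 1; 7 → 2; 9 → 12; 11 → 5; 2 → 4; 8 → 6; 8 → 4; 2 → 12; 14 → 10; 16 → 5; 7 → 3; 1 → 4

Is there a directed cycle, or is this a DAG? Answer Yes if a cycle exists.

Yes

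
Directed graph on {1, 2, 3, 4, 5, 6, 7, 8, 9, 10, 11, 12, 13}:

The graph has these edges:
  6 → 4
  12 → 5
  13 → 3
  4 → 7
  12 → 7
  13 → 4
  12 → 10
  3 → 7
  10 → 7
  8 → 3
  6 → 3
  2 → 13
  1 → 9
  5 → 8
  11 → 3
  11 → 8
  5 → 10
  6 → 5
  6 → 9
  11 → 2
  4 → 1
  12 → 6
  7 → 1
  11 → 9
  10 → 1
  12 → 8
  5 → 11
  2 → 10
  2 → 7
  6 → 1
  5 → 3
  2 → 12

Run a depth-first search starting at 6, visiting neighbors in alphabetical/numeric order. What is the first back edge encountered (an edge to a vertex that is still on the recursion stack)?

DFS from 6 (visiting neighbors in alphabetical/numeric order); mark gray on enter, black on exit:
6 gray
  1 gray
    9 gray
    9 black
  1 black
  3 gray
    7 gray
      7→1: 1 black — skip
    7 black
  3 black
  4 gray
    4→1: 1 black — skip
    4→7: 7 black — skip
  4 black
  5 gray
    5→3: 3 black — skip
    8 gray
      8→3: 3 black — skip
    8 black
    10 gray
      10→1: 1 black — skip
      10→7: 7 black — skip
    10 black
    11 gray
      2 gray
        2→7: 7 black — skip
        2→10: 10 black — skip
        12 gray
          12→5: 5 is gray → back edge
First back edge: 12 → 5.

12→5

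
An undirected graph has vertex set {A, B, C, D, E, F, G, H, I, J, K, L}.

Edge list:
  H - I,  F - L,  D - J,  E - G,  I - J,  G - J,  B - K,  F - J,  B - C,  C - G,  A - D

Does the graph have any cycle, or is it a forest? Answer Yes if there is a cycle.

No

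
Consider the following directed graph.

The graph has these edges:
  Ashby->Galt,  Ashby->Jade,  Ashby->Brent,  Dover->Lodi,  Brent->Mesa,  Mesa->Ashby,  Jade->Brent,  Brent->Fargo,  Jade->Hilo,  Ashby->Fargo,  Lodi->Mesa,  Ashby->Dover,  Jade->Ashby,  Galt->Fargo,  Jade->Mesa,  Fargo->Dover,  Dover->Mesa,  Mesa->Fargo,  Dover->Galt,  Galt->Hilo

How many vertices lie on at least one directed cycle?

A vertex is on a directed cycle iff it belongs to a strongly connected component of size ≥ 2 (or has a self-loop).
The vertices on cycles are {Galt, Jade, Lodi, Mesa, Ashby, Brent, Dover, Fargo} — 8 in total.

8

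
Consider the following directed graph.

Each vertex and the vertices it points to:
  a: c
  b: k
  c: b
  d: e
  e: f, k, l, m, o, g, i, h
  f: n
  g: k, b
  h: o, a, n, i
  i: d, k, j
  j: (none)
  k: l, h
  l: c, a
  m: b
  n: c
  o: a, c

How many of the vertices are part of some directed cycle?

14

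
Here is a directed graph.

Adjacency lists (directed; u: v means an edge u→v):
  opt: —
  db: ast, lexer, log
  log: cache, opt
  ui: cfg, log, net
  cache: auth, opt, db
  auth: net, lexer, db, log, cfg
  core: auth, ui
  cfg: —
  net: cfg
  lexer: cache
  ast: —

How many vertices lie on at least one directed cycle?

5

A vertex is on a directed cycle iff it belongs to a strongly connected component of size ≥ 2 (or has a self-loop).
The vertices on cycles are {db, log, auth, cache, lexer} — 5 in total.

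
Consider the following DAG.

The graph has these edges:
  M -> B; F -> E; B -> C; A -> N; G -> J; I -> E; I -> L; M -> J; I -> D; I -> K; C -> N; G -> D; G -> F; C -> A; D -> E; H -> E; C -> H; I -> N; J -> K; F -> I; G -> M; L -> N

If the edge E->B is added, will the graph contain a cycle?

Yes

Adding E→B creates a cycle iff B can already reach E.
Path from B: B → C → H → E.
So B → … → E → B is a cycle.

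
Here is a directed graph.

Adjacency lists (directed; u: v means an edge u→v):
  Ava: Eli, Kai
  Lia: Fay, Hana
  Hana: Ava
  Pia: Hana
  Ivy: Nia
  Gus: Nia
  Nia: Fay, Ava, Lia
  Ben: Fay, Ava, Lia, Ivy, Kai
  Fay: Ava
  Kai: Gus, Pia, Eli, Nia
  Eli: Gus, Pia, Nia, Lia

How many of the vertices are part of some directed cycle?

9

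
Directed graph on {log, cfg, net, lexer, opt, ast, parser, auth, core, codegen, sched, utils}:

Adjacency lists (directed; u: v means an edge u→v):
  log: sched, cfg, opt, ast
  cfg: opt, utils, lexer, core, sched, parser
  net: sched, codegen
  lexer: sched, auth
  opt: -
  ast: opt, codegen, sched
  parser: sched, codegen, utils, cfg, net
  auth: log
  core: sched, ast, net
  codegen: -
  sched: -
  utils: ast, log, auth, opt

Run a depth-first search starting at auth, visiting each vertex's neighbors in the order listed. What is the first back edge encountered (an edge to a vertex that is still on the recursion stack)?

DFS from auth (visiting each vertex's neighbors in the order listed); mark gray on enter, black on exit:
auth gray
  log gray
    sched gray
    sched black
    cfg gray
      opt gray
      opt black
      utils gray
        ast gray
          ast→opt: opt black — skip
          codegen gray
          codegen black
          ast→sched: sched black — skip
        ast black
        utils→log: log is gray → back edge
First back edge: utils → log.

utils→log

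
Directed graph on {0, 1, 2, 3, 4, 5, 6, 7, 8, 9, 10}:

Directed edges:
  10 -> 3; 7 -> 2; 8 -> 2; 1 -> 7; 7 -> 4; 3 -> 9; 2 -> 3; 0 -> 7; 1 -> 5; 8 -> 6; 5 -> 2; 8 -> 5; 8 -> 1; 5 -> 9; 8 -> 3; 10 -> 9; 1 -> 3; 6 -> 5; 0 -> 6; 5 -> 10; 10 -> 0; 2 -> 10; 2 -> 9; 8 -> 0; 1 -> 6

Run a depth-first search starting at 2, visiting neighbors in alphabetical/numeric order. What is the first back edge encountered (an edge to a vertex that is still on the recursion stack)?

5→2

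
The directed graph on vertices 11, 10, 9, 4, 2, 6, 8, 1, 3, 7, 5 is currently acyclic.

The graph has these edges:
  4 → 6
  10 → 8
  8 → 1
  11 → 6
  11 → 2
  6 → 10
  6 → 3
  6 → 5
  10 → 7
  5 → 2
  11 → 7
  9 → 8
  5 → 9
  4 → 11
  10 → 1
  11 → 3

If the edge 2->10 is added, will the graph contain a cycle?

Adding 2→10 creates a cycle iff 10 can already reach 2.
Explore from 10: no path reaches 2. The graph stays acyclic.

No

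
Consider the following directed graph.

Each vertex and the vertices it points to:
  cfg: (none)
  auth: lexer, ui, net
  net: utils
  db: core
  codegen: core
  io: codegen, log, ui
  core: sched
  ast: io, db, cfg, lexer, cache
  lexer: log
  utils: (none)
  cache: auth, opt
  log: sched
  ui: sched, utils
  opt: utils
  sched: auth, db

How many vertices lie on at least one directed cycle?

A vertex is on a directed cycle iff it belongs to a strongly connected component of size ≥ 2 (or has a self-loop).
The vertices on cycles are {db, ui, log, auth, core, lexer, sched} — 7 in total.

7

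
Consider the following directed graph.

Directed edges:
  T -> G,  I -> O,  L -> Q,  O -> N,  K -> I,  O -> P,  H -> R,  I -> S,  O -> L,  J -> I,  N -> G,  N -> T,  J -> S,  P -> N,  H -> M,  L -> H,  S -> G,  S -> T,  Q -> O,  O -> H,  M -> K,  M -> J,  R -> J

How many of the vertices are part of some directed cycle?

9

A vertex is on a directed cycle iff it belongs to a strongly connected component of size ≥ 2 (or has a self-loop).
The vertices on cycles are {H, I, J, K, L, M, O, Q, R} — 9 in total.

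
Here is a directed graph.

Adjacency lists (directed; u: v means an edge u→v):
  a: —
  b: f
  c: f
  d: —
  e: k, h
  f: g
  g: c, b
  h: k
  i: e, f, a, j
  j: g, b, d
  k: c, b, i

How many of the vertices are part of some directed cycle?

A vertex is on a directed cycle iff it belongs to a strongly connected component of size ≥ 2 (or has a self-loop).
The vertices on cycles are {b, c, e, f, g, h, i, k} — 8 in total.

8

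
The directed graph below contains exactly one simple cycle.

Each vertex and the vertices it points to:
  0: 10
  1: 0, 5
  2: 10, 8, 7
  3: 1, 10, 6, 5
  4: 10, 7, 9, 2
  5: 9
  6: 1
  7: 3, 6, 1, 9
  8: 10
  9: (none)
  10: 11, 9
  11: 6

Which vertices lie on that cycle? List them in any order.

DFS with gray/black marking from 1:
1 gray
  0 gray
    10 gray
      11 gray
        6 gray
          6→1: 1 is gray → back edge
Back edge closes the cycle 1 → 0 → 10 → 11 → 6 → 1; its vertices are {0, 1, 6, 10, 11}.

0, 1, 6, 10, 11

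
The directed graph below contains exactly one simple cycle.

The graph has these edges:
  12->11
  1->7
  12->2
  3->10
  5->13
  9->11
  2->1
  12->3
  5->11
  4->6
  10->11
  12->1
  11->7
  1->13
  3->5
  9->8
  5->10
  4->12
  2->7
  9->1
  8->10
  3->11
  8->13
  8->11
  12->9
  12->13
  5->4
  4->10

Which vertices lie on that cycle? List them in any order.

3, 4, 5, 12

DFS with gray/black marking from 4:
4 gray
  10 gray
    11 gray
      7 gray
      7 black
    11 black
  10 black
  6 gray
  6 black
  12 gray
    9 gray
      8 gray
        8→11: 11 black — skip
        8→10: 10 black — skip
        13 gray
        13 black
      8 black
      9→11: 11 black — skip
      1 gray
        1→13: 13 black — skip
        1→7: 7 black — skip
      1 black
    9 black
    12→11: 11 black — skip
    2 gray
      2→1: 1 black — skip
      2→7: 7 black — skip
    2 black
    12→1: 1 black — skip
    3 gray
      3→10: 10 black — skip
      3→11: 11 black — skip
      5 gray
        5→11: 11 black — skip
        5→4: 4 is gray → back edge
Back edge closes the cycle 4 → 12 → 3 → 5 → 4; its vertices are {3, 4, 5, 12}.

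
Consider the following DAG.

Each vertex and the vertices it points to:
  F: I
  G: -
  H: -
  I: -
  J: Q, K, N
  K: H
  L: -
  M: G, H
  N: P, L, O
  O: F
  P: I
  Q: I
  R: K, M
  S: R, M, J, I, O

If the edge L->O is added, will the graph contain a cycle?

No

Adding L→O creates a cycle iff O can already reach L.
Explore from O: no path reaches L. The graph stays acyclic.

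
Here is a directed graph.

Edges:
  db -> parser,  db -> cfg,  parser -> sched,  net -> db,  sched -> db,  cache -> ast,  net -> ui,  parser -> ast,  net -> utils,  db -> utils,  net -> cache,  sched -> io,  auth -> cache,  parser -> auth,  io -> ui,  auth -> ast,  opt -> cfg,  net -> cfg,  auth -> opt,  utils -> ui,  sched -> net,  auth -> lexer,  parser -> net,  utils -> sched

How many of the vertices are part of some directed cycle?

5

A vertex is on a directed cycle iff it belongs to a strongly connected component of size ≥ 2 (or has a self-loop).
The vertices on cycles are {db, net, sched, utils, parser} — 5 in total.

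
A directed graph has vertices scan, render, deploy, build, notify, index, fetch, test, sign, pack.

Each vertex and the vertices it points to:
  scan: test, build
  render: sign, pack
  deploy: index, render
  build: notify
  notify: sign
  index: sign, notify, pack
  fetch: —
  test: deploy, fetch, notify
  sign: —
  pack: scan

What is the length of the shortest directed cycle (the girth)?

For each vertex v, BFS finds the shortest path from v back to v.
The shortest such closed walk is scan → test → deploy → render → pack → scan, length 5.

5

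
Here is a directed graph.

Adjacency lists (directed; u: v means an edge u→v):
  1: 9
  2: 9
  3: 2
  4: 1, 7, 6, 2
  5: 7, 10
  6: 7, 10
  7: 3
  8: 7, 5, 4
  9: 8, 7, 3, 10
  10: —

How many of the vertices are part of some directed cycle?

9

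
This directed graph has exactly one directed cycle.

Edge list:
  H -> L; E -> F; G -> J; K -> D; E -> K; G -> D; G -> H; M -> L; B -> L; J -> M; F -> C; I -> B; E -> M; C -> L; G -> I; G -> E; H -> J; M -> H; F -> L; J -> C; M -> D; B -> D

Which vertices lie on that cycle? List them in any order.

H, J, M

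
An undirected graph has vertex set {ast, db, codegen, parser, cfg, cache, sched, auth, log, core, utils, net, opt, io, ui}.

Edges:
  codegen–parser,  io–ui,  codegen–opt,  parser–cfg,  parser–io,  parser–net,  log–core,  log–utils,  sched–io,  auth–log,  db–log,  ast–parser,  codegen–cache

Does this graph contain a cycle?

No

DFS, tracking each vertex's parent; an edge to a visited non-parent vertex closes a cycle.
Start from parser:
visit parser (parent –)
  visit codegen (parent parser)
    visit cache (parent codegen)
      cache–codegen: parent, skip
    codegen–parser: parent, skip
    visit opt (parent codegen)
      opt–codegen: parent, skip
  visit ast (parent parser)
    ast–parser: parent, skip
  visit net (parent parser)
    net–parser: parent, skip
  visit cfg (parent parser)
    cfg–parser: parent, skip
  visit io (parent parser)
    visit ui (parent io)
      ui–io: parent, skip
    visit sched (parent io)
      sched–io: parent, skip
    io–parser: parent, skip
visit db (parent –)
  visit log (parent db)
    visit utils (parent log)
      utils–log: parent, skip
    visit auth (parent log)
      auth–log: parent, skip
    visit core (parent log)
      core–log: parent, skip
    log–db: parent, skip
No non-parent visited neighbor found — the graph is a forest.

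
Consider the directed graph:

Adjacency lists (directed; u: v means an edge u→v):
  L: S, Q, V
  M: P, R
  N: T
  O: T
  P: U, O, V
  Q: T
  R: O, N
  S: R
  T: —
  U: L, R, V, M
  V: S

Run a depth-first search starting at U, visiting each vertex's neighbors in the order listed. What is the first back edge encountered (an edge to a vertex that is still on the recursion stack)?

P→U

DFS from U (visiting each vertex's neighbors in the order listed); mark gray on enter, black on exit:
U gray
  L gray
    S gray
      R gray
        O gray
          T gray
          T black
        O black
        N gray
          N→T: T black — skip
        N black
      R black
    S black
    Q gray
      Q→T: T black — skip
    Q black
    V gray
      V→S: S black — skip
    V black
  L black
  U→R: R black — skip
  U→V: V black — skip
  M gray
    P gray
      P→U: U is gray → back edge
First back edge: P → U.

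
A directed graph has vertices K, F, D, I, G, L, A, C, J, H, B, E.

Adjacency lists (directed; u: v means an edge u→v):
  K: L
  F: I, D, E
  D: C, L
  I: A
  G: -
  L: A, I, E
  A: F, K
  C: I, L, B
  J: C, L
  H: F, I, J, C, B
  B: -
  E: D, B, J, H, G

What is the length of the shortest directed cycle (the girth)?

3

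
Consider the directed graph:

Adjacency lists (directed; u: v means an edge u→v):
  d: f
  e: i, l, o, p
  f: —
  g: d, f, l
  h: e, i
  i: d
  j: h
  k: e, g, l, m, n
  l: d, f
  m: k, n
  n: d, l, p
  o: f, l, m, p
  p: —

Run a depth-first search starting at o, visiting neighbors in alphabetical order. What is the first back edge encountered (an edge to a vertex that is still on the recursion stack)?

e->o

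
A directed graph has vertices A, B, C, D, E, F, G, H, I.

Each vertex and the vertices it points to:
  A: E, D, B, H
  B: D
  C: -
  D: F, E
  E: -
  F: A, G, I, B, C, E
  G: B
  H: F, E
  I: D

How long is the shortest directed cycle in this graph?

3

For each vertex v, BFS finds the shortest path from v back to v.
The shortest such closed walk is F → A → D → F, length 3.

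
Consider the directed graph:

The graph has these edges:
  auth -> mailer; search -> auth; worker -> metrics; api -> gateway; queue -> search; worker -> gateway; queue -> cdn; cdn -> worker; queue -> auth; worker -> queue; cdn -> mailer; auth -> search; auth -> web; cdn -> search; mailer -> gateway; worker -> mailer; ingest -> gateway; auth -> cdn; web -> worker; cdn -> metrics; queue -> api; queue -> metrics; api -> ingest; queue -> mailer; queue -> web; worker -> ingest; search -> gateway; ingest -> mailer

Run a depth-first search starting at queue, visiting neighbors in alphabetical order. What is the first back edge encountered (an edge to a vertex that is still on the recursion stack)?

DFS from queue (visiting neighbors in alphabetical order); mark gray on enter, black on exit:
queue gray
  api gray
    gateway gray
    gateway black
    ingest gray
      ingest→gateway: gateway black — skip
      mailer gray
        mailer→gateway: gateway black — skip
      mailer black
    ingest black
  api black
  auth gray
    cdn gray
      cdn→mailer: mailer black — skip
      metrics gray
      metrics black
      search gray
        search→auth: auth is gray → back edge
First back edge: search → auth.

search→auth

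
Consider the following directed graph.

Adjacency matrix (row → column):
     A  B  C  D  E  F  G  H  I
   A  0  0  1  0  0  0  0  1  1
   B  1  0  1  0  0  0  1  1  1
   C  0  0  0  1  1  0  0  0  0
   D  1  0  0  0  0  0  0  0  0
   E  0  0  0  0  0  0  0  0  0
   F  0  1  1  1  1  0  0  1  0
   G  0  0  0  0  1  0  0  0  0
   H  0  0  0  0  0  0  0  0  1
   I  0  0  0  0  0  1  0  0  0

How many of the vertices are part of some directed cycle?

7

A vertex is on a directed cycle iff it belongs to a strongly connected component of size ≥ 2 (or has a self-loop).
The vertices on cycles are {A, B, C, D, F, H, I} — 7 in total.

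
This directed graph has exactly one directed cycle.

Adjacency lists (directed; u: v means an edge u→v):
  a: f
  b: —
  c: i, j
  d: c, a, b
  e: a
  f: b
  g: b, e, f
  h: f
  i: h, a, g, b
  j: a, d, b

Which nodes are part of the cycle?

c, d, j

DFS with gray/black marking from d:
d gray
  c gray
    i gray
      h gray
        f gray
          b gray
          b black
        f black
      h black
      a gray
        a→f: f black — skip
      a black
      g gray
        g→b: b black — skip
        e gray
          e→a: a black — skip
        e black
        g→f: f black — skip
      g black
      i→b: b black — skip
    i black
    j gray
      j→a: a black — skip
      j→d: d is gray → back edge
Back edge closes the cycle d → c → j → d; its vertices are {c, d, j}.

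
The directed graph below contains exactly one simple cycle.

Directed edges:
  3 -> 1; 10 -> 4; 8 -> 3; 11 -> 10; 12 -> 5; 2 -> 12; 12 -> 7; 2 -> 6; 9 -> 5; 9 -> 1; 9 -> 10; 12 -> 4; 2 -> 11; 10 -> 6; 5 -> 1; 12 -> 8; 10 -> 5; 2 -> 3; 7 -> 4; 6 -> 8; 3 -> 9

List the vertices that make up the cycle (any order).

3, 6, 8, 9, 10

DFS with gray/black marking from 6:
6 gray
  8 gray
    3 gray
      9 gray
        1 gray
        1 black
        5 gray
          5→1: 1 black — skip
        5 black
        10 gray
          10→5: 5 black — skip
          4 gray
          4 black
          10→6: 6 is gray → back edge
Back edge closes the cycle 6 → 8 → 3 → 9 → 10 → 6; its vertices are {3, 6, 8, 9, 10}.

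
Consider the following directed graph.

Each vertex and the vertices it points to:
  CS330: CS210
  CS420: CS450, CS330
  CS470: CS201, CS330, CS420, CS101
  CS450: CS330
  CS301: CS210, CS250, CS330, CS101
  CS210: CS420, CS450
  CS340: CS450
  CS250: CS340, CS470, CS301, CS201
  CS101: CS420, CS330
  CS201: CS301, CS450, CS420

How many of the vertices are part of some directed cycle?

8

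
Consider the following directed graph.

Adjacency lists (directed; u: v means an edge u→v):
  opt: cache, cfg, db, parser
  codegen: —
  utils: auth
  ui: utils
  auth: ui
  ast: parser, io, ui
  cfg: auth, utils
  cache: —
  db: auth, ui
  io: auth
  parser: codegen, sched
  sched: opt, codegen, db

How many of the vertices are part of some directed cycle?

A vertex is on a directed cycle iff it belongs to a strongly connected component of size ≥ 2 (or has a self-loop).
The vertices on cycles are {ui, opt, auth, sched, utils, parser} — 6 in total.

6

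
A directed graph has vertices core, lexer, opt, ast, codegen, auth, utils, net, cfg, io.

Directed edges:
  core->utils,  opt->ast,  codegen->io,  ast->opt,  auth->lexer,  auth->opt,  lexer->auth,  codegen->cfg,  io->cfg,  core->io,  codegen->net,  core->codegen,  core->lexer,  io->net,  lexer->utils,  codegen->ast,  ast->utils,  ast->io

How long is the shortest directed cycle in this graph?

2

For each vertex v, BFS finds the shortest path from v back to v.
The shortest such closed walk is lexer → auth → lexer, length 2.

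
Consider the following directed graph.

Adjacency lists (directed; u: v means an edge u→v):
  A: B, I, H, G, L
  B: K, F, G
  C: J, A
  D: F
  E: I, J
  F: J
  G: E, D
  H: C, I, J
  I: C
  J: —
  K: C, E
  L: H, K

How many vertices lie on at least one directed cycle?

9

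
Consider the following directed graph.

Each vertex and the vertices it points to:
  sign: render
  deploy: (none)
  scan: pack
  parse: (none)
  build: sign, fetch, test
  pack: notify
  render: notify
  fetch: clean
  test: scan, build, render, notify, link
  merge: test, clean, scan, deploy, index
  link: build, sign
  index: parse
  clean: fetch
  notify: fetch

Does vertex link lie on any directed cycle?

Yes

link is on a cycle iff link can reach itself via ≥1 edge.
link → build → test → link — yes.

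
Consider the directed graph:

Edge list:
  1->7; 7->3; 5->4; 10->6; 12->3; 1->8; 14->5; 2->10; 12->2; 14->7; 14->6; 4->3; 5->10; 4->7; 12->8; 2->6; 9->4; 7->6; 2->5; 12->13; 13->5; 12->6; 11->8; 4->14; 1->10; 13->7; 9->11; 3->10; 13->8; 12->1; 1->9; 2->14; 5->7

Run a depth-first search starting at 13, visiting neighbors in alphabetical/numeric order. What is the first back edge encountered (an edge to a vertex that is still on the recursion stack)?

DFS from 13 (visiting neighbors in alphabetical/numeric order); mark gray on enter, black on exit:
13 gray
  5 gray
    4 gray
      3 gray
        10 gray
          6 gray
          6 black
        10 black
      3 black
      7 gray
        7→3: 3 black — skip
        7→6: 6 black — skip
      7 black
      14 gray
        14→5: 5 is gray → back edge
First back edge: 14 → 5.

14→5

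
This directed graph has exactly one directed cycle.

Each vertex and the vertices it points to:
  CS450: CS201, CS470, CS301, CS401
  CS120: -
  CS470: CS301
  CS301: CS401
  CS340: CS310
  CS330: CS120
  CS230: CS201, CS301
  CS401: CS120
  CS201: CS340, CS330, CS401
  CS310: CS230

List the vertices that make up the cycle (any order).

DFS with gray/black marking from CS201:
CS201 gray
  CS340 gray
    CS310 gray
      CS230 gray
        CS230→CS201: CS201 is gray → back edge
Back edge closes the cycle CS201 → CS340 → CS310 → CS230 → CS201; its vertices are {CS201, CS230, CS310, CS340}.

CS201, CS230, CS310, CS340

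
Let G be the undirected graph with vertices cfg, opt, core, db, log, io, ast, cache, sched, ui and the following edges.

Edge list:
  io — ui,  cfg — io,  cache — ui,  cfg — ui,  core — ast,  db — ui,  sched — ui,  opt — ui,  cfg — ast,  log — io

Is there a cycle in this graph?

Yes

DFS, tracking each vertex's parent; an edge to a visited non-parent vertex closes a cycle.
Start from log:
visit log (parent –)
  visit io (parent log)
    io–log: parent, skip
    visit ui (parent io)
      visit cache (parent ui)
        cache–ui: parent, skip
      visit opt (parent ui)
        opt–ui: parent, skip
      visit sched (parent ui)
        sched–ui: parent, skip
      visit db (parent ui)
        db–ui: parent, skip
      visit cfg (parent ui)
        cfg–ui: parent, skip
        visit ast (parent cfg)
          visit core (parent ast)
            core–ast: parent, skip
          ast–cfg: parent, skip
        cfg–io: io visited and ≠ parent → cycle
Cycle: io – ui – cfg – io.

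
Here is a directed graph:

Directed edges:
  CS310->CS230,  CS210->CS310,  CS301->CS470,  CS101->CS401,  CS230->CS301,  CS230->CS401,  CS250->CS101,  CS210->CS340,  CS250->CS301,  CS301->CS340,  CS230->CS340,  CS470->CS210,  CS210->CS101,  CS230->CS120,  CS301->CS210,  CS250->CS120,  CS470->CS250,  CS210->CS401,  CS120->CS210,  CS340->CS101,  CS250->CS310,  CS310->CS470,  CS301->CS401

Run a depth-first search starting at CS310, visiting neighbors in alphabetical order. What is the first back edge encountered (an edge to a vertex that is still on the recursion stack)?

CS210->CS310

DFS from CS310 (visiting neighbors in alphabetical order); mark gray on enter, black on exit:
CS310 gray
  CS230 gray
    CS120 gray
      CS210 gray
        CS101 gray
          CS401 gray
          CS401 black
        CS101 black
        CS210→CS310: CS310 is gray → back edge
First back edge: CS210 → CS310.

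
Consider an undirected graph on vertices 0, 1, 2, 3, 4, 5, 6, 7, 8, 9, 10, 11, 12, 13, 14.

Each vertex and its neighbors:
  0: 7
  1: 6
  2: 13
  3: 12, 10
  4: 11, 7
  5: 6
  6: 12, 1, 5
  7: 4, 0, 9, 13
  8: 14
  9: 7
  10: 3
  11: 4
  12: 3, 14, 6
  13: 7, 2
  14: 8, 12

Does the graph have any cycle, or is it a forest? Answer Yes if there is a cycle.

DFS, tracking each vertex's parent; an edge to a visited non-parent vertex closes a cycle.
Start from 5:
visit 5 (parent –)
  visit 6 (parent 5)
    visit 12 (parent 6)
      visit 3 (parent 12)
        3–12: parent, skip
        visit 10 (parent 3)
          10–3: parent, skip
      visit 14 (parent 12)
        visit 8 (parent 14)
          8–14: parent, skip
        14–12: parent, skip
      12–6: parent, skip
    visit 1 (parent 6)
      1–6: parent, skip
    6–5: parent, skip
visit 0 (parent –)
  visit 7 (parent 0)
    visit 4 (parent 7)
      visit 11 (parent 4)
        11–4: parent, skip
      4–7: parent, skip
    7–0: parent, skip
    visit 9 (parent 7)
      9–7: parent, skip
    visit 13 (parent 7)
      13–7: parent, skip
      visit 2 (parent 13)
        2–13: parent, skip
No non-parent visited neighbor found — the graph is a forest.

No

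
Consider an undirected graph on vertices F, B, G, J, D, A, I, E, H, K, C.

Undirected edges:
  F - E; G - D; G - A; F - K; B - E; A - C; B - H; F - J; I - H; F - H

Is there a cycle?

DFS, tracking each vertex's parent; an edge to a visited non-parent vertex closes a cycle.
Start from B:
visit B (parent –)
  visit E (parent B)
    visit F (parent E)
      visit H (parent F)
        H–B: B visited and ≠ parent → cycle
Cycle: B – E – F – H – B.

Yes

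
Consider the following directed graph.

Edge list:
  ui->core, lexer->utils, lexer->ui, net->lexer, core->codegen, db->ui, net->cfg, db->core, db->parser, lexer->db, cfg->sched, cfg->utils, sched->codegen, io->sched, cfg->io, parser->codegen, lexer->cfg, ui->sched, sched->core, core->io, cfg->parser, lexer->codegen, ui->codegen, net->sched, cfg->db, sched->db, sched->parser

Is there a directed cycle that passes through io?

io is on a cycle iff io can reach itself via ≥1 edge.
io → sched → core → io — yes.

Yes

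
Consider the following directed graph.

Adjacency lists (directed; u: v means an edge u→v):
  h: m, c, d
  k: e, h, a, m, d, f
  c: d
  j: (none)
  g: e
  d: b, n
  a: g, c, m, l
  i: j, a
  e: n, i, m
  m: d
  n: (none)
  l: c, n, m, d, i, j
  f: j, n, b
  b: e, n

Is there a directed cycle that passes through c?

c is on a cycle iff c can reach itself via ≥1 edge.
c → d → b → e → i → a → c — yes.

Yes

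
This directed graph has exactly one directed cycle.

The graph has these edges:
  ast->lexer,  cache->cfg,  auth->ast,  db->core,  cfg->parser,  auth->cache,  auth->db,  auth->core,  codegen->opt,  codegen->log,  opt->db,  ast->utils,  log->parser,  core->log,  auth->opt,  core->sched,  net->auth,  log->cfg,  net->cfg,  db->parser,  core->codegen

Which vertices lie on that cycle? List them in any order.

DFS with gray/black marking from core:
core gray
  log gray
    cfg gray
      parser gray
      parser black
    cfg black
    log→parser: parser black — skip
  log black
  codegen gray
    opt gray
      db gray
        db→parser: parser black — skip
        db→core: core is gray → back edge
Back edge closes the cycle core → codegen → opt → db → core; its vertices are {db, opt, core, codegen}.

db, opt, core, codegen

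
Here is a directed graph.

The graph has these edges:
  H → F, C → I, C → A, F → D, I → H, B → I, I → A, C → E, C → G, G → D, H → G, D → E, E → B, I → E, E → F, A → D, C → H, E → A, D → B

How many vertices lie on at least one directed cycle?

8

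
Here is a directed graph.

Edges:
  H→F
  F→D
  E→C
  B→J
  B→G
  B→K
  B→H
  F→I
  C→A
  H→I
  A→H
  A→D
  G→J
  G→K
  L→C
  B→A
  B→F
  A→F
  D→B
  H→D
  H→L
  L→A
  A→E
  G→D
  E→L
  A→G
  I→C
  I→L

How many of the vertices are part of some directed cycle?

10

A vertex is on a directed cycle iff it belongs to a strongly connected component of size ≥ 2 (or has a self-loop).
The vertices on cycles are {A, B, C, D, E, F, G, H, I, L} — 10 in total.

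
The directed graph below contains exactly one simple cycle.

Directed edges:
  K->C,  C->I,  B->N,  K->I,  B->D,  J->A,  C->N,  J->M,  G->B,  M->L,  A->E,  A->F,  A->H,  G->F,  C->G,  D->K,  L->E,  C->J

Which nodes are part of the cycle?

B, C, D, G, K

DFS with gray/black marking from C:
C gray
  N gray
  N black
  J gray
    M gray
      L gray
        E gray
        E black
      L black
    M black
    A gray
      A→E: E black — skip
      H gray
      H black
      F gray
      F black
    A black
  J black
  G gray
    G→F: F black — skip
    B gray
      D gray
        K gray
          K→C: C is gray → back edge
Back edge closes the cycle C → G → B → D → K → C; its vertices are {B, C, D, G, K}.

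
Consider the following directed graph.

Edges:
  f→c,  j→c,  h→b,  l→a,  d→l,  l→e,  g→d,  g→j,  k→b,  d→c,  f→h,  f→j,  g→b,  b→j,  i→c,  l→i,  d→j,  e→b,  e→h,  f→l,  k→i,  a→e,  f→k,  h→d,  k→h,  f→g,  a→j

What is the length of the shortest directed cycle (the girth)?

4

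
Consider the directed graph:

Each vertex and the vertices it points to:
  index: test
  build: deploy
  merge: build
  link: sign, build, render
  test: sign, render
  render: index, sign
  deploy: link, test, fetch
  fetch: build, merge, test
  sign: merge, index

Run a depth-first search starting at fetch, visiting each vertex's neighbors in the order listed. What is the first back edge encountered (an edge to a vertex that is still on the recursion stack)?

DFS from fetch (visiting each vertex's neighbors in the order listed); mark gray on enter, black on exit:
fetch gray
  build gray
    deploy gray
      link gray
        sign gray
          merge gray
            merge→build: build is gray → back edge
First back edge: merge → build.

merge→build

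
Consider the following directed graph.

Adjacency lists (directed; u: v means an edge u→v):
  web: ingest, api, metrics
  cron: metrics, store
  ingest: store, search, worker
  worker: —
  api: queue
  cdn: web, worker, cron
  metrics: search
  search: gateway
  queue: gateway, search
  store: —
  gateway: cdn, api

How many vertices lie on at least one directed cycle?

9

A vertex is on a directed cycle iff it belongs to a strongly connected component of size ≥ 2 (or has a self-loop).
The vertices on cycles are {api, cdn, web, cron, queue, ingest, search, gateway, metrics} — 9 in total.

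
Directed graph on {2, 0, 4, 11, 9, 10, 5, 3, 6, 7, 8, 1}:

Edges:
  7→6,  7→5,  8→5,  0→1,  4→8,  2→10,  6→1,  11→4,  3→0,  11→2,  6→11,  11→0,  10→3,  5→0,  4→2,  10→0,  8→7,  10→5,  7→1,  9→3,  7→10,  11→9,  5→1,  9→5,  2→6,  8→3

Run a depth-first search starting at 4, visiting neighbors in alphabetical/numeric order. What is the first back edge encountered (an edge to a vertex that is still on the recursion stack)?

11→2

DFS from 4 (visiting neighbors in alphabetical/numeric order); mark gray on enter, black on exit:
4 gray
  2 gray
    6 gray
      1 gray
      1 black
      11 gray
        0 gray
          0→1: 1 black — skip
        0 black
        11→2: 2 is gray → back edge
First back edge: 11 → 2.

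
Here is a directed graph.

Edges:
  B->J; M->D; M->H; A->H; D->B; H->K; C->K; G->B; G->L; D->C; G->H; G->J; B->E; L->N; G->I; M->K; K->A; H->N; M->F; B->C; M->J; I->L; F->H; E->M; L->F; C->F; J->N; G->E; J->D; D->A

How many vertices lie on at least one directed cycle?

8

A vertex is on a directed cycle iff it belongs to a strongly connected component of size ≥ 2 (or has a self-loop).
The vertices on cycles are {A, B, D, E, H, J, K, M} — 8 in total.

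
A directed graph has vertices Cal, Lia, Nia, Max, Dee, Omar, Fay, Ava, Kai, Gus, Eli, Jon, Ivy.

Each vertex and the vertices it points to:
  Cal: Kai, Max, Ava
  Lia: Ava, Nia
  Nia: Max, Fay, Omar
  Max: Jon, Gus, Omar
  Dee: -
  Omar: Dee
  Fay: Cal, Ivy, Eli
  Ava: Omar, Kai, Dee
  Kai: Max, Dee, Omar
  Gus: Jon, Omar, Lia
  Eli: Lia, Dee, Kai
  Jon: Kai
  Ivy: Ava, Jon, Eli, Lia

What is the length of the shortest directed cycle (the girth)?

3

For each vertex v, BFS finds the shortest path from v back to v.
The shortest such closed walk is Kai → Max → Jon → Kai, length 3.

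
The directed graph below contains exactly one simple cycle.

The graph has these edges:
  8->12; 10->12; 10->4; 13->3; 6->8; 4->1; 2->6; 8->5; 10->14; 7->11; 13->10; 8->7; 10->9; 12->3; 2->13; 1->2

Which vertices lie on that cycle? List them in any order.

1, 2, 4, 10, 13

DFS with gray/black marking from 1:
1 gray
  2 gray
    6 gray
      8 gray
        5 gray
        5 black
        7 gray
          11 gray
          11 black
        7 black
        12 gray
          3 gray
          3 black
        12 black
      8 black
    6 black
    13 gray
      13→3: 3 black — skip
      10 gray
        4 gray
          4→1: 1 is gray → back edge
Back edge closes the cycle 1 → 2 → 13 → 10 → 4 → 1; its vertices are {1, 2, 4, 10, 13}.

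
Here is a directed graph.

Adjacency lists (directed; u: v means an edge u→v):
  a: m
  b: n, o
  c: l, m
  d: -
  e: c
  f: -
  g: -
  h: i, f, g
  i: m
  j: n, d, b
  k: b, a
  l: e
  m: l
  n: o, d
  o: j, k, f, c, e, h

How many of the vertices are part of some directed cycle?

9

A vertex is on a directed cycle iff it belongs to a strongly connected component of size ≥ 2 (or has a self-loop).
The vertices on cycles are {b, c, e, j, k, l, m, n, o} — 9 in total.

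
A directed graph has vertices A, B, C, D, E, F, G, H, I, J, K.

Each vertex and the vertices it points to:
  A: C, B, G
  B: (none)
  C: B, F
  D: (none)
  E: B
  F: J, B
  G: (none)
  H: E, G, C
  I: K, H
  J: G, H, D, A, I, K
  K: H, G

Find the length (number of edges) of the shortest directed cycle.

4

For each vertex v, BFS finds the shortest path from v back to v.
The shortest such closed walk is J → A → C → F → J, length 4.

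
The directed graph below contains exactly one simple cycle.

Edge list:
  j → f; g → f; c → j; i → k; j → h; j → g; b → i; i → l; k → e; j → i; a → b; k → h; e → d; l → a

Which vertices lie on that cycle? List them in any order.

a, b, i, l

DFS with gray/black marking from i:
i gray
  k gray
    e gray
      d gray
      d black
    e black
    h gray
    h black
  k black
  l gray
    a gray
      b gray
        b→i: i is gray → back edge
Back edge closes the cycle i → l → a → b → i; its vertices are {a, b, i, l}.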